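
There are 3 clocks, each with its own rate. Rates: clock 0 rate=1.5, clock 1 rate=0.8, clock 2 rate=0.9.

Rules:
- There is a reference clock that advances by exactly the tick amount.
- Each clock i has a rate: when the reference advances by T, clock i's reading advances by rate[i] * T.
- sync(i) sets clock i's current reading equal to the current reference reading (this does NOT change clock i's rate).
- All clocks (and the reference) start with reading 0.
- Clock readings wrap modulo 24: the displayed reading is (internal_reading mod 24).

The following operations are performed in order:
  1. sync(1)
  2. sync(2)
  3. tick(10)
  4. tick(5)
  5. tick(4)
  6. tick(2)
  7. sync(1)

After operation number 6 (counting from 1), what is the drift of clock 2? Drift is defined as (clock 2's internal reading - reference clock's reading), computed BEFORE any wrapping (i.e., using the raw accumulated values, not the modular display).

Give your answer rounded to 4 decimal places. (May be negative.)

Answer: -2.1000

Derivation:
After op 1 sync(1): ref=0.0000 raw=[0.0000 0.0000 0.0000]
After op 2 sync(2): ref=0.0000 raw=[0.0000 0.0000 0.0000]
After op 3 tick(10): ref=10.0000 raw=[15.0000 8.0000 9.0000]
After op 4 tick(5): ref=15.0000 raw=[22.5000 12.0000 13.5000]
After op 5 tick(4): ref=19.0000 raw=[28.5000 15.2000 17.1000]
After op 6 tick(2): ref=21.0000 raw=[31.5000 16.8000 18.9000]
Drift of clock 2 after op 6: 18.9000 - 21.0000 = -2.1000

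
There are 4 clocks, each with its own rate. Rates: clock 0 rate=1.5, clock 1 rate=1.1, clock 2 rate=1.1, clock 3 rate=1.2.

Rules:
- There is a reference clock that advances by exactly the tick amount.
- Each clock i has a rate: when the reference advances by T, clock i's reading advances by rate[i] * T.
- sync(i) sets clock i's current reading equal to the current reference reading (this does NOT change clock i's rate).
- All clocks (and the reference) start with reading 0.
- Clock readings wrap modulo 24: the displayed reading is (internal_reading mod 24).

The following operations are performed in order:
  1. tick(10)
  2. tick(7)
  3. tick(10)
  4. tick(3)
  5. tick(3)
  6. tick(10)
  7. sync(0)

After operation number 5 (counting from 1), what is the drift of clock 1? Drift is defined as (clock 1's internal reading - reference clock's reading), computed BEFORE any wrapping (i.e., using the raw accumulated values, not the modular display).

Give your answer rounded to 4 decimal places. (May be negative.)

Answer: 3.3000

Derivation:
After op 1 tick(10): ref=10.0000 raw=[15.0000 11.0000 11.0000 12.0000]
After op 2 tick(7): ref=17.0000 raw=[25.5000 18.7000 18.7000 20.4000]
After op 3 tick(10): ref=27.0000 raw=[40.5000 29.7000 29.7000 32.4000]
After op 4 tick(3): ref=30.0000 raw=[45.0000 33.0000 33.0000 36.0000]
After op 5 tick(3): ref=33.0000 raw=[49.5000 36.3000 36.3000 39.6000]
Drift of clock 1 after op 5: 36.3000 - 33.0000 = 3.3000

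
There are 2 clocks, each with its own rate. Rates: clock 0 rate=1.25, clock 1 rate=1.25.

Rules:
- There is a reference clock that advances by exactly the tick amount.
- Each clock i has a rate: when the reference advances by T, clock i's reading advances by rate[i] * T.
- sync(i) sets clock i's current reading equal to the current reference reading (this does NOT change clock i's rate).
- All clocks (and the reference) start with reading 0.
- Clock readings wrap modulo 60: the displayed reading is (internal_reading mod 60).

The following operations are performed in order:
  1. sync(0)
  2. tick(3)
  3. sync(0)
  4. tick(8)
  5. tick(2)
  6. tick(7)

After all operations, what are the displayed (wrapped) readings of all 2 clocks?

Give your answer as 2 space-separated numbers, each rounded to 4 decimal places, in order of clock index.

Answer: 24.2500 25.0000

Derivation:
After op 1 sync(0): ref=0.0000 raw=[0.0000 0.0000]
After op 2 tick(3): ref=3.0000 raw=[3.7500 3.7500]
After op 3 sync(0): ref=3.0000 raw=[3.0000 3.7500]
After op 4 tick(8): ref=11.0000 raw=[13.0000 13.7500]
After op 5 tick(2): ref=13.0000 raw=[15.5000 16.2500]
After op 6 tick(7): ref=20.0000 raw=[24.2500 25.0000]
Wrap final raw readings (mod 60): 24.2500 mod 60 = 24.2500; 25.0000 mod 60 = 25.0000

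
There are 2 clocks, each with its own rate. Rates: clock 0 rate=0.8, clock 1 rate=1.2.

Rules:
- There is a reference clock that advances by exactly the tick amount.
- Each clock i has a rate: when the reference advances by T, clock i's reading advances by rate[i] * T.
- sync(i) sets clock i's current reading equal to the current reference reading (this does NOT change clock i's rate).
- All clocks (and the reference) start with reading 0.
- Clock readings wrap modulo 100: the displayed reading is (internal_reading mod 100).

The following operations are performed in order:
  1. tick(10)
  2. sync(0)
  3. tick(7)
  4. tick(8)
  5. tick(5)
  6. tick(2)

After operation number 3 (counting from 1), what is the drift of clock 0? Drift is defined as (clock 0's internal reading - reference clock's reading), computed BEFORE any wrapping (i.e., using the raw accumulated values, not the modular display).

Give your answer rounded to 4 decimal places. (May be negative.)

Answer: -1.4000

Derivation:
After op 1 tick(10): ref=10.0000 raw=[8.0000 12.0000]
After op 2 sync(0): ref=10.0000 raw=[10.0000 12.0000]
After op 3 tick(7): ref=17.0000 raw=[15.6000 20.4000]
Drift of clock 0 after op 3: 15.6000 - 17.0000 = -1.4000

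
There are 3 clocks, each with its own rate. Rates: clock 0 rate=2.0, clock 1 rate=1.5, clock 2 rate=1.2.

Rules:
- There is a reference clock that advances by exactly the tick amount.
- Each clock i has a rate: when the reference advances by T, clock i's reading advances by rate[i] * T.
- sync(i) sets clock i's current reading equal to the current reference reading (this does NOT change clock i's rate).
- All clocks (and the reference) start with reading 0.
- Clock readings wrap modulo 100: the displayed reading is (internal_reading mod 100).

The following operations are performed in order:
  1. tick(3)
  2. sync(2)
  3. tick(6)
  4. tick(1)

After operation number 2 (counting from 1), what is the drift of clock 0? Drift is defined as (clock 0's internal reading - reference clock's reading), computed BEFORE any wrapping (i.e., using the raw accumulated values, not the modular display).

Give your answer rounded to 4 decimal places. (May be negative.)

Answer: 3.0000

Derivation:
After op 1 tick(3): ref=3.0000 raw=[6.0000 4.5000 3.6000]
After op 2 sync(2): ref=3.0000 raw=[6.0000 4.5000 3.0000]
Drift of clock 0 after op 2: 6.0000 - 3.0000 = 3.0000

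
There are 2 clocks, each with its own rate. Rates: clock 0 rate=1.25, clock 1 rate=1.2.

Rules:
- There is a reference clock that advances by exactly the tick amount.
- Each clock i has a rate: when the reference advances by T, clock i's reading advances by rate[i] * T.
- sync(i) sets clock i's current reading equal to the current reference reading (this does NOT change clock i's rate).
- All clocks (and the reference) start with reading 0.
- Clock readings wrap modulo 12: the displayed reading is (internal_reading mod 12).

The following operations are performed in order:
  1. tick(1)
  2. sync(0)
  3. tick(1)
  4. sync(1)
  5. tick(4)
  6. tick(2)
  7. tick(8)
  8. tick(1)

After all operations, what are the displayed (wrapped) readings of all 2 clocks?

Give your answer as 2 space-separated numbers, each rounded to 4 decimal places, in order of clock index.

Answer: 9.0000 8.0000

Derivation:
After op 1 tick(1): ref=1.0000 raw=[1.2500 1.2000]
After op 2 sync(0): ref=1.0000 raw=[1.0000 1.2000]
After op 3 tick(1): ref=2.0000 raw=[2.2500 2.4000]
After op 4 sync(1): ref=2.0000 raw=[2.2500 2.0000]
After op 5 tick(4): ref=6.0000 raw=[7.2500 6.8000]
After op 6 tick(2): ref=8.0000 raw=[9.7500 9.2000]
After op 7 tick(8): ref=16.0000 raw=[19.7500 18.8000]
After op 8 tick(1): ref=17.0000 raw=[21.0000 20.0000]
Wrap final raw readings (mod 12): 21.0000 mod 12 = 9.0000; 20.0000 mod 12 = 8.0000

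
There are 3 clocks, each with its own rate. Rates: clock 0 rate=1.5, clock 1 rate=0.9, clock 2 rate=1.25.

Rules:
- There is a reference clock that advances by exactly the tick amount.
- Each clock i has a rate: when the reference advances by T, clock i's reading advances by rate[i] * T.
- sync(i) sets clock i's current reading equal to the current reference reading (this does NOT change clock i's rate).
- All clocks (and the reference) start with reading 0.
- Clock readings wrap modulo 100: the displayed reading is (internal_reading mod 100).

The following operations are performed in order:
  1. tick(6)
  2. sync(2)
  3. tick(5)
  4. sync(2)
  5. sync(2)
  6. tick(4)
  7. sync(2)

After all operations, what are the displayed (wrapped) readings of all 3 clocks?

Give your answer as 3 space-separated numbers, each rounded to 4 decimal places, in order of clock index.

After op 1 tick(6): ref=6.0000 raw=[9.0000 5.4000 7.5000]
After op 2 sync(2): ref=6.0000 raw=[9.0000 5.4000 6.0000]
After op 3 tick(5): ref=11.0000 raw=[16.5000 9.9000 12.2500]
After op 4 sync(2): ref=11.0000 raw=[16.5000 9.9000 11.0000]
After op 5 sync(2): ref=11.0000 raw=[16.5000 9.9000 11.0000]
After op 6 tick(4): ref=15.0000 raw=[22.5000 13.5000 16.0000]
After op 7 sync(2): ref=15.0000 raw=[22.5000 13.5000 15.0000]
Wrap final raw readings (mod 100): 22.5000 mod 100 = 22.5000; 13.5000 mod 100 = 13.5000; 15.0000 mod 100 = 15.0000

Answer: 22.5000 13.5000 15.0000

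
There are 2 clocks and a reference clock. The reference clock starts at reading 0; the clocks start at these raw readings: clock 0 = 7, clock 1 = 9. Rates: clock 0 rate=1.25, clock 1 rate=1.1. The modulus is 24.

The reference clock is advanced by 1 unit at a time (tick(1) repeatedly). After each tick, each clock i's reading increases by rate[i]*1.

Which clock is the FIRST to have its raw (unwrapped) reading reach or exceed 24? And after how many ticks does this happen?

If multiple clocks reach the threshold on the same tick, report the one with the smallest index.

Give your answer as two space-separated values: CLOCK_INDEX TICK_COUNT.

Answer: 0 14

Derivation:
clock 0: start=7, rate=1.25, needs 24-7 = 17; ticks = ceil(17/1.25) = ceil(13.6000) = 14; reading at tick 14 = 7 + 1.25*14 = 24.5000
clock 1: start=9, rate=1.1, needs 24-9 = 15; ticks = ceil(15/1.1) = ceil(13.6364) = 14; reading at tick 14 = 9 + 1.1*14 = 24.4000
Minimum tick count = 14; winners = [0, 1]; smallest index = 0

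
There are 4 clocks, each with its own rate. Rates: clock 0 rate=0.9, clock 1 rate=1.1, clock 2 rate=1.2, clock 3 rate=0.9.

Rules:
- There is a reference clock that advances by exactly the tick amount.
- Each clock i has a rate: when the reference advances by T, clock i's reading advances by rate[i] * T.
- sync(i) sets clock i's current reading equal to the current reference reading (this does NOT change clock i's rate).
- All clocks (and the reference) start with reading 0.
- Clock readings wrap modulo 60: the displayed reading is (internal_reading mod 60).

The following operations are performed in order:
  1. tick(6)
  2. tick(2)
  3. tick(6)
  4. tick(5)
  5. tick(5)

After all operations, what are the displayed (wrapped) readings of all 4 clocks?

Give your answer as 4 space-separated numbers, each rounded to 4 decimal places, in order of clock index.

Answer: 21.6000 26.4000 28.8000 21.6000

Derivation:
After op 1 tick(6): ref=6.0000 raw=[5.4000 6.6000 7.2000 5.4000]
After op 2 tick(2): ref=8.0000 raw=[7.2000 8.8000 9.6000 7.2000]
After op 3 tick(6): ref=14.0000 raw=[12.6000 15.4000 16.8000 12.6000]
After op 4 tick(5): ref=19.0000 raw=[17.1000 20.9000 22.8000 17.1000]
After op 5 tick(5): ref=24.0000 raw=[21.6000 26.4000 28.8000 21.6000]
Wrap final raw readings (mod 60): 21.6000 mod 60 = 21.6000; 26.4000 mod 60 = 26.4000; 28.8000 mod 60 = 28.8000; 21.6000 mod 60 = 21.6000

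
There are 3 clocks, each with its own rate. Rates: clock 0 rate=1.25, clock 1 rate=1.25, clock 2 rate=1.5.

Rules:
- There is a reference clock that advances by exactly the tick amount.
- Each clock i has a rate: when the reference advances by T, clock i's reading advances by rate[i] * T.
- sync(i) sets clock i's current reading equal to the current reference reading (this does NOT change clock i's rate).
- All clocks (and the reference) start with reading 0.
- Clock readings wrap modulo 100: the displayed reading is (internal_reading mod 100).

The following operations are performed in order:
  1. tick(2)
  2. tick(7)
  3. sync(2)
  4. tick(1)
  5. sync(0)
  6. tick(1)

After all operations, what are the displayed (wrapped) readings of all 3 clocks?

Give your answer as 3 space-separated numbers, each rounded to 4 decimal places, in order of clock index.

Answer: 11.2500 13.7500 12.0000

Derivation:
After op 1 tick(2): ref=2.0000 raw=[2.5000 2.5000 3.0000]
After op 2 tick(7): ref=9.0000 raw=[11.2500 11.2500 13.5000]
After op 3 sync(2): ref=9.0000 raw=[11.2500 11.2500 9.0000]
After op 4 tick(1): ref=10.0000 raw=[12.5000 12.5000 10.5000]
After op 5 sync(0): ref=10.0000 raw=[10.0000 12.5000 10.5000]
After op 6 tick(1): ref=11.0000 raw=[11.2500 13.7500 12.0000]
Wrap final raw readings (mod 100): 11.2500 mod 100 = 11.2500; 13.7500 mod 100 = 13.7500; 12.0000 mod 100 = 12.0000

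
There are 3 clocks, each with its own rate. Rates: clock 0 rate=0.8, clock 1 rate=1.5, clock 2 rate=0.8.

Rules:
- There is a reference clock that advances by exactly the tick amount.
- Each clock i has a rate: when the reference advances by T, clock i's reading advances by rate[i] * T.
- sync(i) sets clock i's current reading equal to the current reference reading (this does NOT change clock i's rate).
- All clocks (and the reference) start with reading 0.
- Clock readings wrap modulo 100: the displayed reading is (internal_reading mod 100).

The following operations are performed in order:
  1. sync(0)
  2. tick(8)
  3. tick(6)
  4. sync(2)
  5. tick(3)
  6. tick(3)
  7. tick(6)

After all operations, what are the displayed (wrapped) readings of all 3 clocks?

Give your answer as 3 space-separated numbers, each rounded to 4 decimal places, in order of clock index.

After op 1 sync(0): ref=0.0000 raw=[0.0000 0.0000 0.0000]
After op 2 tick(8): ref=8.0000 raw=[6.4000 12.0000 6.4000]
After op 3 tick(6): ref=14.0000 raw=[11.2000 21.0000 11.2000]
After op 4 sync(2): ref=14.0000 raw=[11.2000 21.0000 14.0000]
After op 5 tick(3): ref=17.0000 raw=[13.6000 25.5000 16.4000]
After op 6 tick(3): ref=20.0000 raw=[16.0000 30.0000 18.8000]
After op 7 tick(6): ref=26.0000 raw=[20.8000 39.0000 23.6000]
Wrap final raw readings (mod 100): 20.8000 mod 100 = 20.8000; 39.0000 mod 100 = 39.0000; 23.6000 mod 100 = 23.6000

Answer: 20.8000 39.0000 23.6000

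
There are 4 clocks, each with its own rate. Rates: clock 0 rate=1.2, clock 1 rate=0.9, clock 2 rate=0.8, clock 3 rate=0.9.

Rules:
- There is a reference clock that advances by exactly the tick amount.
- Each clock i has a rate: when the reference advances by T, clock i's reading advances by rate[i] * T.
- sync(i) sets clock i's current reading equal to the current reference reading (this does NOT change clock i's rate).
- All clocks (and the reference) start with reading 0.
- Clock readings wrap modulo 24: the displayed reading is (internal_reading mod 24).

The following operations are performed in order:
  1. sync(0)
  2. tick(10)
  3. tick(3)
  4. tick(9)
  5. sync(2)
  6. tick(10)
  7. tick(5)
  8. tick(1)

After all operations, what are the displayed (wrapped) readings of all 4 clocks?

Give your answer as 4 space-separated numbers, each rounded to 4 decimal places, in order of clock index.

After op 1 sync(0): ref=0.0000 raw=[0.0000 0.0000 0.0000 0.0000]
After op 2 tick(10): ref=10.0000 raw=[12.0000 9.0000 8.0000 9.0000]
After op 3 tick(3): ref=13.0000 raw=[15.6000 11.7000 10.4000 11.7000]
After op 4 tick(9): ref=22.0000 raw=[26.4000 19.8000 17.6000 19.8000]
After op 5 sync(2): ref=22.0000 raw=[26.4000 19.8000 22.0000 19.8000]
After op 6 tick(10): ref=32.0000 raw=[38.4000 28.8000 30.0000 28.8000]
After op 7 tick(5): ref=37.0000 raw=[44.4000 33.3000 34.0000 33.3000]
After op 8 tick(1): ref=38.0000 raw=[45.6000 34.2000 34.8000 34.2000]
Wrap final raw readings (mod 24): 45.6000 mod 24 = 21.6000; 34.2000 mod 24 = 10.2000; 34.8000 mod 24 = 10.8000; 34.2000 mod 24 = 10.2000

Answer: 21.6000 10.2000 10.8000 10.2000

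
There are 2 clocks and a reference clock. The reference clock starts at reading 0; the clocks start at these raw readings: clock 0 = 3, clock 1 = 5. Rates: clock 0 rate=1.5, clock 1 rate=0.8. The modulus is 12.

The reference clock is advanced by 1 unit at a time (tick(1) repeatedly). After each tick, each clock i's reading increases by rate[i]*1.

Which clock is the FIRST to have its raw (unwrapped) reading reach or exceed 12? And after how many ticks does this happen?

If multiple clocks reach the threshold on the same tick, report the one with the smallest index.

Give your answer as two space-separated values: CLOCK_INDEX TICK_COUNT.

clock 0: start=3, rate=1.5, needs 12-3 = 9; ticks = ceil(9/1.5) = ceil(6.0000) = 6; reading at tick 6 = 3 + 1.5*6 = 12.0000
clock 1: start=5, rate=0.8, needs 12-5 = 7; ticks = ceil(7/0.8) = ceil(8.7500) = 9; reading at tick 9 = 5 + 0.8*9 = 12.2000
Minimum tick count = 6; winners = [0]; smallest index = 0

Answer: 0 6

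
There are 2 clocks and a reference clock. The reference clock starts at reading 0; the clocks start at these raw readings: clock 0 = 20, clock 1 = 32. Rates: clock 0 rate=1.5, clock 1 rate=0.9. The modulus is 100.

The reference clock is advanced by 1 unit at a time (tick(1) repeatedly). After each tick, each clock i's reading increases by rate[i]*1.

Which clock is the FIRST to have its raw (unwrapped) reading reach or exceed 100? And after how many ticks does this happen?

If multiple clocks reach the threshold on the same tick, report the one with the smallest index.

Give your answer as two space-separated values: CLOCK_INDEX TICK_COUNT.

clock 0: start=20, rate=1.5, needs 100-20 = 80; ticks = ceil(80/1.5) = ceil(53.3333) = 54; reading at tick 54 = 20 + 1.5*54 = 101.0000
clock 1: start=32, rate=0.9, needs 100-32 = 68; ticks = ceil(68/0.9) = ceil(75.5556) = 76; reading at tick 76 = 32 + 0.9*76 = 100.4000
Minimum tick count = 54; winners = [0]; smallest index = 0

Answer: 0 54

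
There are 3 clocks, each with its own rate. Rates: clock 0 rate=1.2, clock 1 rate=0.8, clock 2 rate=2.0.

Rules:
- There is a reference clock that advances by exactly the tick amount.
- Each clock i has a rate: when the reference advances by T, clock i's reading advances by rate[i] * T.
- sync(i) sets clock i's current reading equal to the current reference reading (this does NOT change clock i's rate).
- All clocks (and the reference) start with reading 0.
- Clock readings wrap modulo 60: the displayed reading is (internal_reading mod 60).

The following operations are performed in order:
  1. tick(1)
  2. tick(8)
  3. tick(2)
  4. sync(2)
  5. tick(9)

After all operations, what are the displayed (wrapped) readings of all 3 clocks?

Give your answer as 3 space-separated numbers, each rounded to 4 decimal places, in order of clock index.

After op 1 tick(1): ref=1.0000 raw=[1.2000 0.8000 2.0000]
After op 2 tick(8): ref=9.0000 raw=[10.8000 7.2000 18.0000]
After op 3 tick(2): ref=11.0000 raw=[13.2000 8.8000 22.0000]
After op 4 sync(2): ref=11.0000 raw=[13.2000 8.8000 11.0000]
After op 5 tick(9): ref=20.0000 raw=[24.0000 16.0000 29.0000]
Wrap final raw readings (mod 60): 24.0000 mod 60 = 24.0000; 16.0000 mod 60 = 16.0000; 29.0000 mod 60 = 29.0000

Answer: 24.0000 16.0000 29.0000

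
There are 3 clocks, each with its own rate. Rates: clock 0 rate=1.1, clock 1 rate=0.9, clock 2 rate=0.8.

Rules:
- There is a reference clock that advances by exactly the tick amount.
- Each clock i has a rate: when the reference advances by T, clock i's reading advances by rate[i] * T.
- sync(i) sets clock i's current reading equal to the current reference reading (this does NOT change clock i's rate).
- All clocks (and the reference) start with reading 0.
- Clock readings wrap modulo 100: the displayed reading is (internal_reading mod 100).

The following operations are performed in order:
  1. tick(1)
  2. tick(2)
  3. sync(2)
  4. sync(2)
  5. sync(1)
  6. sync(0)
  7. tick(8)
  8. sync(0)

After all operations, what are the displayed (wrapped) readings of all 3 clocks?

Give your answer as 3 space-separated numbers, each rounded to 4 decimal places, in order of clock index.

Answer: 11.0000 10.2000 9.4000

Derivation:
After op 1 tick(1): ref=1.0000 raw=[1.1000 0.9000 0.8000]
After op 2 tick(2): ref=3.0000 raw=[3.3000 2.7000 2.4000]
After op 3 sync(2): ref=3.0000 raw=[3.3000 2.7000 3.0000]
After op 4 sync(2): ref=3.0000 raw=[3.3000 2.7000 3.0000]
After op 5 sync(1): ref=3.0000 raw=[3.3000 3.0000 3.0000]
After op 6 sync(0): ref=3.0000 raw=[3.0000 3.0000 3.0000]
After op 7 tick(8): ref=11.0000 raw=[11.8000 10.2000 9.4000]
After op 8 sync(0): ref=11.0000 raw=[11.0000 10.2000 9.4000]
Wrap final raw readings (mod 100): 11.0000 mod 100 = 11.0000; 10.2000 mod 100 = 10.2000; 9.4000 mod 100 = 9.4000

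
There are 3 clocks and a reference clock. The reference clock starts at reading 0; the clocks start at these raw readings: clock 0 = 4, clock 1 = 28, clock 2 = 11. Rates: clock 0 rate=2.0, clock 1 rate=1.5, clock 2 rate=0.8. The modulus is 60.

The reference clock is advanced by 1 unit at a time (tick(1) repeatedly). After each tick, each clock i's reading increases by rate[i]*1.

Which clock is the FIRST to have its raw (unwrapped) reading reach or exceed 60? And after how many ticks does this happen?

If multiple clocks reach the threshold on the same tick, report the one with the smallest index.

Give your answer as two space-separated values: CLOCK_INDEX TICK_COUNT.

clock 0: start=4, rate=2.0, needs 60-4 = 56; ticks = ceil(56/2.0) = ceil(28.0000) = 28; reading at tick 28 = 4 + 2.0*28 = 60.0000
clock 1: start=28, rate=1.5, needs 60-28 = 32; ticks = ceil(32/1.5) = ceil(21.3333) = 22; reading at tick 22 = 28 + 1.5*22 = 61.0000
clock 2: start=11, rate=0.8, needs 60-11 = 49; ticks = ceil(49/0.8) = ceil(61.2500) = 62; reading at tick 62 = 11 + 0.8*62 = 60.6000
Minimum tick count = 22; winners = [1]; smallest index = 1

Answer: 1 22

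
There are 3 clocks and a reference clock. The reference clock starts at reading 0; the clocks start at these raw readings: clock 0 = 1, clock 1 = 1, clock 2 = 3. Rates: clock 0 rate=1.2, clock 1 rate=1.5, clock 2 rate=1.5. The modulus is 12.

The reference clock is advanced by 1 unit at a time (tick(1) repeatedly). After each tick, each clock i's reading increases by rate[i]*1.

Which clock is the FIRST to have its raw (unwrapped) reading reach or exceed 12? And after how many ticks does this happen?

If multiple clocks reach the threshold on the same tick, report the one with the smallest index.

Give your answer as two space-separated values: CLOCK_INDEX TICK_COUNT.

clock 0: start=1, rate=1.2, needs 12-1 = 11; ticks = ceil(11/1.2) = ceil(9.1667) = 10; reading at tick 10 = 1 + 1.2*10 = 13.0000
clock 1: start=1, rate=1.5, needs 12-1 = 11; ticks = ceil(11/1.5) = ceil(7.3333) = 8; reading at tick 8 = 1 + 1.5*8 = 13.0000
clock 2: start=3, rate=1.5, needs 12-3 = 9; ticks = ceil(9/1.5) = ceil(6.0000) = 6; reading at tick 6 = 3 + 1.5*6 = 12.0000
Minimum tick count = 6; winners = [2]; smallest index = 2

Answer: 2 6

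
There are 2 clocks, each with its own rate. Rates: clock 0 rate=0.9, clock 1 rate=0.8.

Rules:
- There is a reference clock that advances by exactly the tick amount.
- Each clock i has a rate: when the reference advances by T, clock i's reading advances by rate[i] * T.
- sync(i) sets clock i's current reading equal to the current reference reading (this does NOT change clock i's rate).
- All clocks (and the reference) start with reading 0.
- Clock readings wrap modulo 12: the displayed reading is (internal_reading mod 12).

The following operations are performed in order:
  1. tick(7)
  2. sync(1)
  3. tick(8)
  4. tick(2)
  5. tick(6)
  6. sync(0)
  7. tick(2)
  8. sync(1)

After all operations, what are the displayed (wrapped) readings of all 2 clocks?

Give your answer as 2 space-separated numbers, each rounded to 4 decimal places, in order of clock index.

After op 1 tick(7): ref=7.0000 raw=[6.3000 5.6000]
After op 2 sync(1): ref=7.0000 raw=[6.3000 7.0000]
After op 3 tick(8): ref=15.0000 raw=[13.5000 13.4000]
After op 4 tick(2): ref=17.0000 raw=[15.3000 15.0000]
After op 5 tick(6): ref=23.0000 raw=[20.7000 19.8000]
After op 6 sync(0): ref=23.0000 raw=[23.0000 19.8000]
After op 7 tick(2): ref=25.0000 raw=[24.8000 21.4000]
After op 8 sync(1): ref=25.0000 raw=[24.8000 25.0000]
Wrap final raw readings (mod 12): 24.8000 mod 12 = 0.8000; 25.0000 mod 12 = 1.0000

Answer: 0.8000 1.0000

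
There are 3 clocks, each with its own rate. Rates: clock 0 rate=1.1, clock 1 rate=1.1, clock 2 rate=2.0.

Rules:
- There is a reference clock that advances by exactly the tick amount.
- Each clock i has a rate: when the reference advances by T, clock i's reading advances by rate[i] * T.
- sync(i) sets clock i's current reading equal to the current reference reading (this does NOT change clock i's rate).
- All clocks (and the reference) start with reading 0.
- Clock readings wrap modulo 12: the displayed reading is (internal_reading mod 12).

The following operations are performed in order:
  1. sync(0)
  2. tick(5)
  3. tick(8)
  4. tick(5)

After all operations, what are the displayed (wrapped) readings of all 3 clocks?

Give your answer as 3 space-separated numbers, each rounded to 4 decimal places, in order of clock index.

Answer: 7.8000 7.8000 0.0000

Derivation:
After op 1 sync(0): ref=0.0000 raw=[0.0000 0.0000 0.0000]
After op 2 tick(5): ref=5.0000 raw=[5.5000 5.5000 10.0000]
After op 3 tick(8): ref=13.0000 raw=[14.3000 14.3000 26.0000]
After op 4 tick(5): ref=18.0000 raw=[19.8000 19.8000 36.0000]
Wrap final raw readings (mod 12): 19.8000 mod 12 = 7.8000; 19.8000 mod 12 = 7.8000; 36.0000 mod 12 = 0.0000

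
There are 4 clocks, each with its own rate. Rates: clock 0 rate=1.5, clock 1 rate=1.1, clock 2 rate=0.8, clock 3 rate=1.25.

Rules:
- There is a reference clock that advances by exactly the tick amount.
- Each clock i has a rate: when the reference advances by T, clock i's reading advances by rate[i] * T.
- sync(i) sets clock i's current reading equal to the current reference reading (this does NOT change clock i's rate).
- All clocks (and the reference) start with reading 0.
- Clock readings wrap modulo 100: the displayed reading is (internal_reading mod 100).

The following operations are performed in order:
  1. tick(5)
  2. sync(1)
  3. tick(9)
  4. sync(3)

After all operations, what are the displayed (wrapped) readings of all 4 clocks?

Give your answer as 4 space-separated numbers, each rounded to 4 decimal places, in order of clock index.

Answer: 21.0000 14.9000 11.2000 14.0000

Derivation:
After op 1 tick(5): ref=5.0000 raw=[7.5000 5.5000 4.0000 6.2500]
After op 2 sync(1): ref=5.0000 raw=[7.5000 5.0000 4.0000 6.2500]
After op 3 tick(9): ref=14.0000 raw=[21.0000 14.9000 11.2000 17.5000]
After op 4 sync(3): ref=14.0000 raw=[21.0000 14.9000 11.2000 14.0000]
Wrap final raw readings (mod 100): 21.0000 mod 100 = 21.0000; 14.9000 mod 100 = 14.9000; 11.2000 mod 100 = 11.2000; 14.0000 mod 100 = 14.0000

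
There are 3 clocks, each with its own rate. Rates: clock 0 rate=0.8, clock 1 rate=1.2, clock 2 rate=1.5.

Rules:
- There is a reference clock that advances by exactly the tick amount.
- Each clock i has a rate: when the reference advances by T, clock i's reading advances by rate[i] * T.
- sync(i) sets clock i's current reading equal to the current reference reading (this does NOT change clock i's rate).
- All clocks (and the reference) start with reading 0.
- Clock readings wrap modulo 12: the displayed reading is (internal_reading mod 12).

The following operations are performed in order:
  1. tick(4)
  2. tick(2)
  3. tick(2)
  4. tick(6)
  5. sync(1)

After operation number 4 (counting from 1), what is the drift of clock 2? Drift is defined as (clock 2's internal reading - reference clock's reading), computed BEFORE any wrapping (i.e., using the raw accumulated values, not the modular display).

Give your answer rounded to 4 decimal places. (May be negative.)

After op 1 tick(4): ref=4.0000 raw=[3.2000 4.8000 6.0000]
After op 2 tick(2): ref=6.0000 raw=[4.8000 7.2000 9.0000]
After op 3 tick(2): ref=8.0000 raw=[6.4000 9.6000 12.0000]
After op 4 tick(6): ref=14.0000 raw=[11.2000 16.8000 21.0000]
Drift of clock 2 after op 4: 21.0000 - 14.0000 = 7.0000

Answer: 7.0000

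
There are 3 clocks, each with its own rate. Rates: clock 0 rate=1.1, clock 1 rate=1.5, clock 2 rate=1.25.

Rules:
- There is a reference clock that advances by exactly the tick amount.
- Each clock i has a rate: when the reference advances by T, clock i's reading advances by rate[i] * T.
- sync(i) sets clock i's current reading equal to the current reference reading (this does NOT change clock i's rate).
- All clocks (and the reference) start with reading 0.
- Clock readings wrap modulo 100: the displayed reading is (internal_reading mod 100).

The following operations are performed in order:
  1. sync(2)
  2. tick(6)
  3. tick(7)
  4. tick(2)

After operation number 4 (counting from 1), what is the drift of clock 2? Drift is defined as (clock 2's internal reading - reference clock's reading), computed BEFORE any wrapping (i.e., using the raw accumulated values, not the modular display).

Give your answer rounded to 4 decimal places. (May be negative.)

Answer: 3.7500

Derivation:
After op 1 sync(2): ref=0.0000 raw=[0.0000 0.0000 0.0000]
After op 2 tick(6): ref=6.0000 raw=[6.6000 9.0000 7.5000]
After op 3 tick(7): ref=13.0000 raw=[14.3000 19.5000 16.2500]
After op 4 tick(2): ref=15.0000 raw=[16.5000 22.5000 18.7500]
Drift of clock 2 after op 4: 18.7500 - 15.0000 = 3.7500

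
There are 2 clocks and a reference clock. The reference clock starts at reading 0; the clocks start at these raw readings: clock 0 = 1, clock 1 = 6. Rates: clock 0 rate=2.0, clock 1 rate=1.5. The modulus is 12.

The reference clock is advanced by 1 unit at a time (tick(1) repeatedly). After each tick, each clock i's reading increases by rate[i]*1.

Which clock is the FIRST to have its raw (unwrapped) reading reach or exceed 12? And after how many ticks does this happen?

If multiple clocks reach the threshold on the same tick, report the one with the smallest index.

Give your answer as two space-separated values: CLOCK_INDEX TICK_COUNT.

clock 0: start=1, rate=2.0, needs 12-1 = 11; ticks = ceil(11/2.0) = ceil(5.5000) = 6; reading at tick 6 = 1 + 2.0*6 = 13.0000
clock 1: start=6, rate=1.5, needs 12-6 = 6; ticks = ceil(6/1.5) = ceil(4.0000) = 4; reading at tick 4 = 6 + 1.5*4 = 12.0000
Minimum tick count = 4; winners = [1]; smallest index = 1

Answer: 1 4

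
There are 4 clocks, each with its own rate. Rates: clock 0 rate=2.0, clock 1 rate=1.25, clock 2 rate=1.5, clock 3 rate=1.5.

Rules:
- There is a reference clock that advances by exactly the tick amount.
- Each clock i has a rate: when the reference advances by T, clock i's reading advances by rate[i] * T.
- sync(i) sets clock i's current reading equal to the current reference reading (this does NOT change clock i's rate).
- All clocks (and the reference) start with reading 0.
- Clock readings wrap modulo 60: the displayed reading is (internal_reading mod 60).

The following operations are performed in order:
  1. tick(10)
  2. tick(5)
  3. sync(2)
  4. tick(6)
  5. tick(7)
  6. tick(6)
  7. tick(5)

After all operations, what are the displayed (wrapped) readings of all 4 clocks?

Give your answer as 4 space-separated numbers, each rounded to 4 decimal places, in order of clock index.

After op 1 tick(10): ref=10.0000 raw=[20.0000 12.5000 15.0000 15.0000]
After op 2 tick(5): ref=15.0000 raw=[30.0000 18.7500 22.5000 22.5000]
After op 3 sync(2): ref=15.0000 raw=[30.0000 18.7500 15.0000 22.5000]
After op 4 tick(6): ref=21.0000 raw=[42.0000 26.2500 24.0000 31.5000]
After op 5 tick(7): ref=28.0000 raw=[56.0000 35.0000 34.5000 42.0000]
After op 6 tick(6): ref=34.0000 raw=[68.0000 42.5000 43.5000 51.0000]
After op 7 tick(5): ref=39.0000 raw=[78.0000 48.7500 51.0000 58.5000]
Wrap final raw readings (mod 60): 78.0000 mod 60 = 18.0000; 48.7500 mod 60 = 48.7500; 51.0000 mod 60 = 51.0000; 58.5000 mod 60 = 58.5000

Answer: 18.0000 48.7500 51.0000 58.5000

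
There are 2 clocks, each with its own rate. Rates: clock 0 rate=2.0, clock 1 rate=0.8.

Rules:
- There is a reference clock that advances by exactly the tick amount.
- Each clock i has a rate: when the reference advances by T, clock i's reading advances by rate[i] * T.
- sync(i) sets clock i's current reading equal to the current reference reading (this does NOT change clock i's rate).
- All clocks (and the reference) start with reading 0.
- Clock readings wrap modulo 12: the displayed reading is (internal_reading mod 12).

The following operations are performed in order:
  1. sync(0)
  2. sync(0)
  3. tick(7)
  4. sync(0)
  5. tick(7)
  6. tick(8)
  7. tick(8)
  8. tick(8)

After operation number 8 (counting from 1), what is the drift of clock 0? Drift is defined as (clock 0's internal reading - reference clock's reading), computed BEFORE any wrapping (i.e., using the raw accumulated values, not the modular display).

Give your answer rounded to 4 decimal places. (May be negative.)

Answer: 31.0000

Derivation:
After op 1 sync(0): ref=0.0000 raw=[0.0000 0.0000]
After op 2 sync(0): ref=0.0000 raw=[0.0000 0.0000]
After op 3 tick(7): ref=7.0000 raw=[14.0000 5.6000]
After op 4 sync(0): ref=7.0000 raw=[7.0000 5.6000]
After op 5 tick(7): ref=14.0000 raw=[21.0000 11.2000]
After op 6 tick(8): ref=22.0000 raw=[37.0000 17.6000]
After op 7 tick(8): ref=30.0000 raw=[53.0000 24.0000]
After op 8 tick(8): ref=38.0000 raw=[69.0000 30.4000]
Drift of clock 0 after op 8: 69.0000 - 38.0000 = 31.0000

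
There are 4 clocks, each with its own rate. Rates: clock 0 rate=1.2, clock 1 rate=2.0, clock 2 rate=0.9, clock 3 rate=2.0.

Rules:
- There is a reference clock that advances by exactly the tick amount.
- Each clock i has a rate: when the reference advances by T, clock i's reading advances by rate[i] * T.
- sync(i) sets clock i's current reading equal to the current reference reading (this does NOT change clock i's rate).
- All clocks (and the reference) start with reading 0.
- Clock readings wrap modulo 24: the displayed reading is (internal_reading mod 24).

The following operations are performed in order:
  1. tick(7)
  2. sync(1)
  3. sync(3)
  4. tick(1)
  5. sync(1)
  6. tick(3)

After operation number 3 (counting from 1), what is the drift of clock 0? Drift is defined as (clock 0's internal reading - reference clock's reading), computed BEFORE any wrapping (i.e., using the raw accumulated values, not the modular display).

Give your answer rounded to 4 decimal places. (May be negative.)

After op 1 tick(7): ref=7.0000 raw=[8.4000 14.0000 6.3000 14.0000]
After op 2 sync(1): ref=7.0000 raw=[8.4000 7.0000 6.3000 14.0000]
After op 3 sync(3): ref=7.0000 raw=[8.4000 7.0000 6.3000 7.0000]
Drift of clock 0 after op 3: 8.4000 - 7.0000 = 1.4000

Answer: 1.4000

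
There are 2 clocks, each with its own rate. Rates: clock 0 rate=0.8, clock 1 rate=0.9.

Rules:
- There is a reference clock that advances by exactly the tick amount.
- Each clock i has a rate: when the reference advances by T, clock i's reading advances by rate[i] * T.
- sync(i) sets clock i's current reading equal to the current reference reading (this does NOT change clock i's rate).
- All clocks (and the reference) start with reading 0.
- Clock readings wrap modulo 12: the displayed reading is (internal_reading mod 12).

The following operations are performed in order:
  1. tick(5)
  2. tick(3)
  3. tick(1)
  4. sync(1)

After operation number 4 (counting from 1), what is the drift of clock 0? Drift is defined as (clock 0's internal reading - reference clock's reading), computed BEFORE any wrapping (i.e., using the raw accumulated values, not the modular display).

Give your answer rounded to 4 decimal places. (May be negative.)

Answer: -1.8000

Derivation:
After op 1 tick(5): ref=5.0000 raw=[4.0000 4.5000]
After op 2 tick(3): ref=8.0000 raw=[6.4000 7.2000]
After op 3 tick(1): ref=9.0000 raw=[7.2000 8.1000]
After op 4 sync(1): ref=9.0000 raw=[7.2000 9.0000]
Drift of clock 0 after op 4: 7.2000 - 9.0000 = -1.8000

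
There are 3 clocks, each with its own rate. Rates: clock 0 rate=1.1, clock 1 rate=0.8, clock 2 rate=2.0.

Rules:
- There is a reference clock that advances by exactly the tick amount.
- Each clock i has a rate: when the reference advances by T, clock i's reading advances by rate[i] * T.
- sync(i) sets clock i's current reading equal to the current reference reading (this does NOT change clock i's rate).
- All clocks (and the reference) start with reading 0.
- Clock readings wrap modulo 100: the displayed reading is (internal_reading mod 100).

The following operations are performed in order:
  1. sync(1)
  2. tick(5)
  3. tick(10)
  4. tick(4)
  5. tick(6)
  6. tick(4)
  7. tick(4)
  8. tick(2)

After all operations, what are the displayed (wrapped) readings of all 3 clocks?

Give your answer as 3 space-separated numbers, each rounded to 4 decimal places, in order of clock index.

After op 1 sync(1): ref=0.0000 raw=[0.0000 0.0000 0.0000]
After op 2 tick(5): ref=5.0000 raw=[5.5000 4.0000 10.0000]
After op 3 tick(10): ref=15.0000 raw=[16.5000 12.0000 30.0000]
After op 4 tick(4): ref=19.0000 raw=[20.9000 15.2000 38.0000]
After op 5 tick(6): ref=25.0000 raw=[27.5000 20.0000 50.0000]
After op 6 tick(4): ref=29.0000 raw=[31.9000 23.2000 58.0000]
After op 7 tick(4): ref=33.0000 raw=[36.3000 26.4000 66.0000]
After op 8 tick(2): ref=35.0000 raw=[38.5000 28.0000 70.0000]
Wrap final raw readings (mod 100): 38.5000 mod 100 = 38.5000; 28.0000 mod 100 = 28.0000; 70.0000 mod 100 = 70.0000

Answer: 38.5000 28.0000 70.0000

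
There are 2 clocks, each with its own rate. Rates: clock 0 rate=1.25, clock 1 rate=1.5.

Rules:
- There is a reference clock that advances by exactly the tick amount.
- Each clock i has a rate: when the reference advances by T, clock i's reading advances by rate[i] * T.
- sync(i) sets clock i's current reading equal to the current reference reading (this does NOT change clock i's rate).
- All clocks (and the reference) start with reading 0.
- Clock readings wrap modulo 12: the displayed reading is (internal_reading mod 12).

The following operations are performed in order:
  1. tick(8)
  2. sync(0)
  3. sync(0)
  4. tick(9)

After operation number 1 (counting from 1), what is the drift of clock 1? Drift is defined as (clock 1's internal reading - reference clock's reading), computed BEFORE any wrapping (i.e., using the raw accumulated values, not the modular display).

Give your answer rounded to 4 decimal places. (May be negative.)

Answer: 4.0000

Derivation:
After op 1 tick(8): ref=8.0000 raw=[10.0000 12.0000]
Drift of clock 1 after op 1: 12.0000 - 8.0000 = 4.0000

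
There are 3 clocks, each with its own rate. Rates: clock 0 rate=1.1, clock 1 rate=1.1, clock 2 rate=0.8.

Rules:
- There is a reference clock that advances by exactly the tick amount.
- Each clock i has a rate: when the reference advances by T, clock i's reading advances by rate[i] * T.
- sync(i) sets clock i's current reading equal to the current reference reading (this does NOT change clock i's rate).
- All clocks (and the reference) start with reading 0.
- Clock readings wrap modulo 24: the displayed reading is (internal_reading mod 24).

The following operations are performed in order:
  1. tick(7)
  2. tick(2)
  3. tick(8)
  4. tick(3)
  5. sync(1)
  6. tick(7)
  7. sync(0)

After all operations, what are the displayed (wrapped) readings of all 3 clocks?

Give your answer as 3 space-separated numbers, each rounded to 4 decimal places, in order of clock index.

Answer: 3.0000 3.7000 21.6000

Derivation:
After op 1 tick(7): ref=7.0000 raw=[7.7000 7.7000 5.6000]
After op 2 tick(2): ref=9.0000 raw=[9.9000 9.9000 7.2000]
After op 3 tick(8): ref=17.0000 raw=[18.7000 18.7000 13.6000]
After op 4 tick(3): ref=20.0000 raw=[22.0000 22.0000 16.0000]
After op 5 sync(1): ref=20.0000 raw=[22.0000 20.0000 16.0000]
After op 6 tick(7): ref=27.0000 raw=[29.7000 27.7000 21.6000]
After op 7 sync(0): ref=27.0000 raw=[27.0000 27.7000 21.6000]
Wrap final raw readings (mod 24): 27.0000 mod 24 = 3.0000; 27.7000 mod 24 = 3.7000; 21.6000 mod 24 = 21.6000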